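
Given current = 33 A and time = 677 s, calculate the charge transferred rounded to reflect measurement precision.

charge transferred = 33 A × 677 s = 22341 C.
33 has 2 significant figures; 677 has 3.
Division/multiplication keeps the fewest: 2 significant figures.
Rounded: 2.2 × 10^4 C.

2.2 × 10^4 C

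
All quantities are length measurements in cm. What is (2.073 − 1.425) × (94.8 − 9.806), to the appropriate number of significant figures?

55.1 cm²

2.073 − 1.425 = 0.648, limited to 3 d.p. → 3 s.f.; 94.8 − 9.806 = 84.994, limited to 1 d.p. → 3 s.f.
Carrying full precision, 0.648 × 84.994 = 55.076112; keep min(3, 3) = 3 s.f.
Rounded to 3 significant figures: 55.1 cm².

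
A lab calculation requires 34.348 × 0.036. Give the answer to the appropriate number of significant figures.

1.2

34.348 × 0.036 = 1.236528
Multiplication/division keeps the fewest significant figures: 34.348 → 5 s.f., 0.036 → 2 s.f.; limit is 2.
Rounded to 2 significant figures: 1.2.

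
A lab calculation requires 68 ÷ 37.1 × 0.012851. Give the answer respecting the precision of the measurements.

68 ÷ 37.1 × 0.012851 = 0.023554393531…
Multiplication/division keeps the fewest significant figures: 68 → 2 s.f., 37.1 → 3 s.f., 0.012851 → 5 s.f.; limit is 2.
Rounded to 2 significant figures: 0.024.

0.024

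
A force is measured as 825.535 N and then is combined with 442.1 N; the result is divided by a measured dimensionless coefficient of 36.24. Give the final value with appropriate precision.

825.535 N + 442.1 N = 1267.635 N; the sum is limited to 1 decimal place (5 s.f.).
Carrying full precision, 1267.635 ÷ 36.24 = 34.9788907285… N; 36.24 has 4 s.f., so the result keeps min(5, 4) = 4 s.f.
Rounded to 4 significant figures: 34.98 N.

34.98 N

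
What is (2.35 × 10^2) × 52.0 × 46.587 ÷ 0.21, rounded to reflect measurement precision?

2.7 × 10^6

(2.35 × 10^2) × 52.0 × 46.587 ÷ 0.21 = 2710919.71429…
Multiplication/division keeps the fewest significant figures: 2.35 × 10^2 → 3 s.f., 52.0 → 3 s.f., 46.587 → 5 s.f., 0.21 → 2 s.f.; limit is 2.
Rounded to 2 significant figures: 2.7 × 10^6.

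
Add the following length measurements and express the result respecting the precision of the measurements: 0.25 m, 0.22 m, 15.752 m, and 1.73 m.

17.95 m

0.25 m + 0.22 m + 15.752 m + 1.73 m = 17.952 m.
Addition/subtraction keeps the fewest decimal places: 0.25 → 2 decimal places, 0.22 → 2 decimal places, 15.752 → 3 decimal places, 1.73 → 2 decimal places; limit is 2.
Rounded to 2 decimal places: 17.95 m.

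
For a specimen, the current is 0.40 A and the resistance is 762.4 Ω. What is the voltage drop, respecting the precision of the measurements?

voltage drop = 0.40 A × 762.4 Ω = 304.96 V.
0.40 has 2 significant figures; 762.4 has 4.
Division/multiplication keeps the fewest: 2 significant figures.
Rounded: 3.0 × 10^2 V.

3.0 × 10^2 V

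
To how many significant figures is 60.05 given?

60.05: zeros between nonzero digits are significant.

4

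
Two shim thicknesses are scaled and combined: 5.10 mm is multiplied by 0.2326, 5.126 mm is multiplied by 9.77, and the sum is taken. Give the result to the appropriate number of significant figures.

51.3 mm

5.10 × 0.2326 = 1.18626 → 1.19 mm (3 s.f., last digit at the 10^-2 place).
5.126 × 9.77 = 50.08102 → 50.1 mm (3 s.f., last digit at the 10^-1 place).
Sum: 51.26728 mm; keep the coarser place, 10^-1.
Result: 51.3 mm.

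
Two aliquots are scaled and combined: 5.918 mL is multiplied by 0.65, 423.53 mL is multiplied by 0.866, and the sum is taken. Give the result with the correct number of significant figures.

5.918 × 0.65 = 3.8467 → 3.8 mL (2 s.f., last digit at the 10^-1 place).
423.53 × 0.866 = 366.77698 → 367 mL (3 s.f., last digit at the 10^0 place).
Sum: 370.62368 mL; keep the coarser place, 10^0.
Result: 371 mL.

371 mL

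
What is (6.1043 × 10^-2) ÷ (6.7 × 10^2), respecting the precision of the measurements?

9.1 × 10^-5

(6.1043 × 10^-2) ÷ (6.7 × 10^2) = 0.0000911089552239…
Multiplication/division keeps the fewest significant figures: 6.1043 × 10^-2 → 5 s.f., 6.7 × 10^2 → 2 s.f.; limit is 2.
Rounded to 2 significant figures: 9.1 × 10^-5.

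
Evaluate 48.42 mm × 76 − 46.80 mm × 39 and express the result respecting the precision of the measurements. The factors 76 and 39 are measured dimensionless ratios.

1.9 × 10³ mm

48.42 × 76 = 3679.92 → 3.7 × 10³ mm (2 s.f., last digit at the 10^2 place).
46.80 × 39 = 1825.2 → 1.8 × 10³ mm (2 s.f., last digit at the 10^2 place).
Difference: 1854.72 mm; keep the coarser place, 10^2.
Result: 1.9 × 10³ mm.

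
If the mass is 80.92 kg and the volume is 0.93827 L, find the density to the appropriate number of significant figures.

86.24 kg/L

density = 80.92 kg ÷ 0.93827 L = 86.2438317329… kg/L.
80.92 has 4 significant figures; 0.93827 has 5.
Division/multiplication keeps the fewest: 4 significant figures.
Rounded: 86.24 kg/L.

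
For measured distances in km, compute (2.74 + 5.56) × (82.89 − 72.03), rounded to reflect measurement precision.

2.74 + 5.56 = 8.30, limited to 2 d.p. → 3 s.f.; 82.89 − 72.03 = 10.86, limited to 2 d.p. → 4 s.f.
Carrying full precision, 8.30 × 10.86 = 90.138; keep min(3, 4) = 3 s.f.
Rounded to 3 significant figures: 90.1 km².

90.1 km²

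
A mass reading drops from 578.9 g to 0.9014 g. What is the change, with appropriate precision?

578.9 g − 0.9014 g = 577.9986 g.
Addition/subtraction keeps the fewest decimal places: 578.9 → 1 decimal place, 0.9014 → 4 decimal places; limit is 1.
Rounded to 1 decimal place: 578.0 g.

578.0 g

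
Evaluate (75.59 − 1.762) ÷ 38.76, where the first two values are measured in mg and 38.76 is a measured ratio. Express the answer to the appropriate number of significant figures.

75.59 mg − 1.762 mg = 73.828 mg; the difference is limited to 2 decimal places (4 s.f.).
Carrying full precision, 73.828 ÷ 38.76 = 1.90474716202… mg; 38.76 has 4 s.f., so the result keeps min(4, 4) = 4 s.f.
Rounded to 4 significant figures: 1.905 mg.

1.905 mg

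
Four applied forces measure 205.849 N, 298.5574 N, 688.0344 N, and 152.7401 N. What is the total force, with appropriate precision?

205.849 N + 298.5574 N + 688.0344 N + 152.7401 N = 1345.1809 N.
Addition/subtraction keeps the fewest decimal places: 205.849 → 3 decimal places, 298.5574 → 4 decimal places, 688.0344 → 4 decimal places, 152.7401 → 4 decimal places; limit is 3.
Rounded to 3 decimal places: 1345.181 N.

1345.181 N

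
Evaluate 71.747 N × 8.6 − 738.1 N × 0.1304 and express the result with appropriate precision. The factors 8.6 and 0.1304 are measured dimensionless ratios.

5.2 × 10² N

71.747 × 8.6 = 617.0242 → 6.2 × 10² N (2 s.f., last digit at the 10^1 place).
738.1 × 0.1304 = 96.24824 → 96.25 N (4 s.f., last digit at the 10^-2 place).
Difference: 520.77596 N; keep the coarser place, 10^1.
Result: 5.2 × 10² N.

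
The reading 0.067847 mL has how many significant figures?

0.067847: leading zeros are not significant.

5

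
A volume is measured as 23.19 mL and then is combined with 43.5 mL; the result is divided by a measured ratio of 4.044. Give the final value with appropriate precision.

16.5 mL

23.19 mL + 43.5 mL = 66.69 mL; the sum is limited to 1 decimal place (3 s.f.).
Carrying full precision, 66.69 ÷ 4.044 = 16.4910979228… mL; 4.044 has 4 s.f., so the result keeps min(3, 4) = 3 s.f.
Rounded to 3 significant figures: 16.5 mL.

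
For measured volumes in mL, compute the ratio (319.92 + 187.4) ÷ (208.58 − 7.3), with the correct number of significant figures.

2.520

319.92 + 187.4 = 507.32, limited to 1 d.p. → 4 s.f.; 208.58 − 7.3 = 201.28, limited to 1 d.p. → 4 s.f.
Carrying full precision, 507.32 ÷ 201.28 = 2.52046899841…; keep min(4, 4) = 4 s.f.
Rounded to 4 significant figures: 2.520.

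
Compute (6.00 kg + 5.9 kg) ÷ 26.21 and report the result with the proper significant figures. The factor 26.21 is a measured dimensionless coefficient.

4.54 × 10^-1 kg

6.00 kg + 5.9 kg = 11.90 kg; the sum is limited to 1 decimal place (3 s.f.).
Carrying full precision, 11.90 ÷ 26.21 = 0.454025181229… kg; 26.21 has 4 s.f., so the result keeps min(3, 4) = 3 s.f.
Rounded to 3 significant figures: 4.54 × 10^-1 kg.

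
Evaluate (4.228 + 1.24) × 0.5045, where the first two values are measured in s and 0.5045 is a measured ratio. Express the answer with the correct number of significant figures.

4.228 s + 1.24 s = 5.468 s; the sum is limited to 2 decimal places (3 s.f.).
Carrying full precision, 5.468 × 0.5045 = 2.758606 s; 0.5045 has 4 s.f., so the result keeps min(3, 4) = 3 s.f.
Rounded to 3 significant figures: 2.76 s.

2.76 s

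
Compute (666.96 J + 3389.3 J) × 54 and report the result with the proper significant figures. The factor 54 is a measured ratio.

666.96 J + 3389.3 J = 4056.26 J; the sum is limited to 1 decimal place (5 s.f.).
Carrying full precision, 4056.26 × 54 = 219038.04 J; 54 has 2 s.f., so the result keeps min(5, 2) = 2 s.f.
Rounded to 2 significant figures: 2.2 × 10^5 J.

2.2 × 10^5 J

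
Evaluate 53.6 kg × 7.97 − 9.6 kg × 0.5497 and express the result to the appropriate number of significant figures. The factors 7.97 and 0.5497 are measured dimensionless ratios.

422 kg

53.6 × 7.97 = 427.192 → 4.27 × 10^2 kg (3 s.f., last digit at the 10^0 place).
9.6 × 0.5497 = 5.27712 → 5.3 kg (2 s.f., last digit at the 10^-1 place).
Difference: 421.91488 kg; keep the coarser place, 10^0.
Result: 422 kg.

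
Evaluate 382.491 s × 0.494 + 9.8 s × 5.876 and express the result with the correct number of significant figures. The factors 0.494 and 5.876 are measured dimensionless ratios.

247 s

382.491 × 0.494 = 188.950554 → 1.89 × 10^2 s (3 s.f., last digit at the 10^0 place).
9.8 × 5.876 = 57.5848 → 58 s (2 s.f., last digit at the 10^0 place).
Sum: 246.535354 s; keep the coarser place, 10^0.
Result: 247 s.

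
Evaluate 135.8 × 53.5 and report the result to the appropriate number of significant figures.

135.8 × 53.5 = 7265.3
Multiplication/division keeps the fewest significant figures: 135.8 → 4 s.f., 53.5 → 3 s.f.; limit is 3.
Rounded to 3 significant figures: 7.27 × 10^3.

7.27 × 10^3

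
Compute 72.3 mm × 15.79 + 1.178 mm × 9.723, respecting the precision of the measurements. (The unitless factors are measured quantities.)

1.15 × 10^3 mm

72.3 × 15.79 = 1141.617 → 1.14 × 10^3 mm (3 s.f., last digit at the 10^1 place).
1.178 × 9.723 = 11.453694 → 11.45 mm (4 s.f., last digit at the 10^-2 place).
Sum: 1153.070694 mm; keep the coarser place, 10^1.
Result: 1.15 × 10^3 mm.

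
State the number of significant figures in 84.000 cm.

84.000: trailing zeros after a decimal point are significant.

5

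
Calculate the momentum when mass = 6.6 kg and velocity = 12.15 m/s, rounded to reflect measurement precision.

momentum = 6.6 kg × 12.15 m/s = 80.19 kg·m/s.
6.6 has 2 significant figures; 12.15 has 4.
Division/multiplication keeps the fewest: 2 significant figures.
Rounded: 8.0 × 10¹ kg·m/s.

8.0 × 10¹ kg·m/s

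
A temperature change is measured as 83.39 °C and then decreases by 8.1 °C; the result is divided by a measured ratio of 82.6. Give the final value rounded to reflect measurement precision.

0.912 °C

83.39 °C − 8.1 °C = 75.29 °C; the difference is limited to 1 decimal place (3 s.f.).
Carrying full precision, 75.29 ÷ 82.6 = 0.911501210654… °C; 82.6 has 3 s.f., so the result keeps min(3, 3) = 3 s.f.
Rounded to 3 significant figures: 0.912 °C.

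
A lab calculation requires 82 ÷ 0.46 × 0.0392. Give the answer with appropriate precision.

7.0

82 ÷ 0.46 × 0.0392 = 6.98782608696…
Multiplication/division keeps the fewest significant figures: 82 → 2 s.f., 0.46 → 2 s.f., 0.0392 → 3 s.f.; limit is 2.
Rounded to 2 significant figures: 7.0.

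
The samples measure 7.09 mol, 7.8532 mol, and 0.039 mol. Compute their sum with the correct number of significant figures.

7.09 mol + 7.8532 mol + 0.039 mol = 14.9822 mol.
Addition/subtraction keeps the fewest decimal places: 7.09 → 2 decimal places, 7.8532 → 4 decimal places, 0.039 → 3 decimal places; limit is 2.
Rounded to 2 decimal places: 14.98 mol.

14.98 mol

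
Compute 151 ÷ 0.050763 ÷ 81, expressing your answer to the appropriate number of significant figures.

151 ÷ 0.050763 ÷ 81 = 36.7235492556…
Multiplication/division keeps the fewest significant figures: 151 → 3 s.f., 0.050763 → 5 s.f., 81 → 2 s.f.; limit is 2.
Rounded to 2 significant figures: 37.

37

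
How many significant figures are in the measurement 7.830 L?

4

7.830: trailing zeros after a decimal point are significant.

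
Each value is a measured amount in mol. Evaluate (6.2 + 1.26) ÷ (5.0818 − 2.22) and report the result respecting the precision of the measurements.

6.2 + 1.26 = 7.46, limited to 1 d.p. → 2 s.f.; 5.0818 − 2.22 = 2.8618, limited to 2 d.p. → 3 s.f.
Carrying full precision, 7.46 ÷ 2.8618 = 2.60675099588…; keep min(2, 3) = 2 s.f.
Rounded to 2 significant figures: 2.6.

2.6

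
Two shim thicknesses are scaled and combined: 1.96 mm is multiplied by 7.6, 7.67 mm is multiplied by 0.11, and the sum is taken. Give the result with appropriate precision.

16 mm

1.96 × 7.6 = 14.896 → 15 mm (2 s.f., last digit at the 10^0 place).
7.67 × 0.11 = 0.8437 → 0.84 mm (2 s.f., last digit at the 10^-2 place).
Sum: 15.7397 mm; keep the coarser place, 10^0.
Result: 16 mm.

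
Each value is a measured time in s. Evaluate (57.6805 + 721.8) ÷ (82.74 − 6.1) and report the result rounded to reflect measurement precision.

57.6805 + 721.8 = 779.4805, limited to 1 d.p. → 4 s.f.; 82.74 − 6.1 = 76.64, limited to 1 d.p. → 3 s.f.
Carrying full precision, 779.4805 ÷ 76.64 = 10.1706745825…; keep min(4, 3) = 3 s.f.
Rounded to 3 significant figures: 10.2.

10.2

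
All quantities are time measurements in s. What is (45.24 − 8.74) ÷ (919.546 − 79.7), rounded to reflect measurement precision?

0.04346

45.24 − 8.74 = 36.50, limited to 2 d.p. → 4 s.f.; 919.546 − 79.7 = 839.846, limited to 1 d.p. → 4 s.f.
Carrying full precision, 36.50 ÷ 839.846 = 0.043460348683…; keep min(4, 4) = 4 s.f.
Rounded to 4 significant figures: 0.04346.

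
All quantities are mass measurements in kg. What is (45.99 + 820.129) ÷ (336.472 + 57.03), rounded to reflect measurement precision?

45.99 + 820.129 = 866.119, limited to 2 d.p. → 5 s.f.; 336.472 + 57.03 = 393.502, limited to 2 d.p. → 5 s.f.
Carrying full precision, 866.119 ÷ 393.502 = 2.20105361599…; keep min(5, 5) = 5 s.f.
Rounded to 5 significant figures: 2.2011.

2.2011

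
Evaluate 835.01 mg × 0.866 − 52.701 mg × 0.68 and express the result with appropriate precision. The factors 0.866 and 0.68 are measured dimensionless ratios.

835.01 × 0.866 = 723.11866 → 723 mg (3 s.f., last digit at the 10^0 place).
52.701 × 0.68 = 35.83668 → 36 mg (2 s.f., last digit at the 10^0 place).
Difference: 687.28198 mg; keep the coarser place, 10^0.
Result: 687 mg.

687 mg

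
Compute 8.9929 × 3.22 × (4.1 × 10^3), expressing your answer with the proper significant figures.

1.2 × 10^5

8.9929 × 3.22 × (4.1 × 10^3) = 118724.2658
Multiplication/division keeps the fewest significant figures: 8.9929 → 5 s.f., 3.22 → 3 s.f., 4.1 × 10^3 → 2 s.f.; limit is 2.
Rounded to 2 significant figures: 1.2 × 10^5.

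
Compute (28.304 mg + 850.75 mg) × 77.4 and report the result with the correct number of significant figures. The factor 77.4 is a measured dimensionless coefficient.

28.304 mg + 850.75 mg = 879.054 mg; the sum is limited to 2 decimal places (5 s.f.).
Carrying full precision, 879.054 × 77.4 = 68038.7796 mg; 77.4 has 3 s.f., so the result keeps min(5, 3) = 3 s.f.
Rounded to 3 significant figures: 6.80 × 10⁴ mg.

6.80 × 10⁴ mg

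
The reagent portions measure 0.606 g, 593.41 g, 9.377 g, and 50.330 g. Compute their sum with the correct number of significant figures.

653.72 g

0.606 g + 593.41 g + 9.377 g + 50.330 g = 653.723 g.
Addition/subtraction keeps the fewest decimal places: 0.606 → 3 decimal places, 593.41 → 2 decimal places, 9.377 → 3 decimal places, 50.330 → 3 decimal places; limit is 2.
Rounded to 2 decimal places: 653.72 g.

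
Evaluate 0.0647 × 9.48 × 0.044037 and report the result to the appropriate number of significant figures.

0.0647 × 9.48 × 0.044037 = 0.027010358172
Multiplication/division keeps the fewest significant figures: 0.0647 → 3 s.f., 9.48 → 3 s.f., 0.044037 → 5 s.f.; limit is 3.
Rounded to 3 significant figures: 0.0270.

0.0270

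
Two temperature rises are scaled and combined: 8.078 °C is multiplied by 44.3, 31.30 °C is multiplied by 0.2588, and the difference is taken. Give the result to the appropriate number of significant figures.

8.078 × 44.3 = 357.8554 → 358 °C (3 s.f., last digit at the 10^0 place).
31.30 × 0.2588 = 8.10044 → 8.100 °C (4 s.f., last digit at the 10^-3 place).
Difference: 349.75496 °C; keep the coarser place, 10^0.
Result: 3.50 × 10² °C.

3.50 × 10² °C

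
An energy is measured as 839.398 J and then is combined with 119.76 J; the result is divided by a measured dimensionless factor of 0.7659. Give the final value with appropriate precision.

839.398 J + 119.76 J = 959.158 J; the sum is limited to 2 decimal places (5 s.f.).
Carrying full precision, 959.158 ÷ 0.7659 = 1252.32798015… J; 0.7659 has 4 s.f., so the result keeps min(5, 4) = 4 s.f.
Rounded to 4 significant figures: 1252 J.

1252 J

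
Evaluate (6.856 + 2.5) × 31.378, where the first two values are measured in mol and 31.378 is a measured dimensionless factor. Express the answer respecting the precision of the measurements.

2.9 × 10^2 mol

6.856 mol + 2.5 mol = 9.356 mol; the sum is limited to 1 decimal place (2 s.f.).
Carrying full precision, 9.356 × 31.378 = 293.572568 mol; 31.378 has 5 s.f., so the result keeps min(2, 5) = 2 s.f.
Rounded to 2 significant figures: 2.9 × 10^2 mol.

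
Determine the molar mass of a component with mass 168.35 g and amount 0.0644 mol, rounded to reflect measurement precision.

molar mass = 168.35 g ÷ 0.0644 mol = 2614.13043478… g/mol.
168.35 has 5 significant figures; 0.0644 has 3.
Division/multiplication keeps the fewest: 3 significant figures.
Rounded: 2.61 × 10³ g/mol.

2.61 × 10³ g/mol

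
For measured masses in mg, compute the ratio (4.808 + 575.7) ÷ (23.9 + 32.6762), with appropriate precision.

4.808 + 575.7 = 580.508, limited to 1 d.p. → 4 s.f.; 23.9 + 32.6762 = 56.5762, limited to 1 d.p. → 3 s.f.
Carrying full precision, 580.508 ÷ 56.5762 = 10.2606396329…; keep min(4, 3) = 3 s.f.
Rounded to 3 significant figures: 10.3.

10.3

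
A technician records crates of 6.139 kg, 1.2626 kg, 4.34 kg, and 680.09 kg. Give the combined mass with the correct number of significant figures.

691.83 kg

6.139 kg + 1.2626 kg + 4.34 kg + 680.09 kg = 691.8316 kg.
Addition/subtraction keeps the fewest decimal places: 6.139 → 3 decimal places, 1.2626 → 4 decimal places, 4.34 → 2 decimal places, 680.09 → 2 decimal places; limit is 2.
Rounded to 2 decimal places: 691.83 kg.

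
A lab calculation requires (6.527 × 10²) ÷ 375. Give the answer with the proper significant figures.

(6.527 × 10²) ÷ 375 = 1.74053333333…
Multiplication/division keeps the fewest significant figures: 6.527 × 10² → 4 s.f., 375 → 3 s.f.; limit is 3.
Rounded to 3 significant figures: 1.74.

1.74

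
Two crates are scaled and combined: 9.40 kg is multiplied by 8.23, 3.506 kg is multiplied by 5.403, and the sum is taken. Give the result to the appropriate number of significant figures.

9.40 × 8.23 = 77.362 → 77.4 kg (3 s.f., last digit at the 10^-1 place).
3.506 × 5.403 = 18.942918 → 18.94 kg (4 s.f., last digit at the 10^-2 place).
Sum: 96.304918 kg; keep the coarser place, 10^-1.
Result: 96.3 kg.

96.3 kg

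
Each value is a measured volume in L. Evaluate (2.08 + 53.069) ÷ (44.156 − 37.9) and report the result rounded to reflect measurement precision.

2.08 + 53.069 = 55.149, limited to 2 d.p. → 4 s.f.; 44.156 − 37.9 = 6.256, limited to 1 d.p. → 2 s.f.
Carrying full precision, 55.149 ÷ 6.256 = 8.81537723785…; keep min(4, 2) = 2 s.f.
Rounded to 2 significant figures: 8.8.

8.8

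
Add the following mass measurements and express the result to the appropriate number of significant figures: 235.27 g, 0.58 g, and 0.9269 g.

235.27 g + 0.58 g + 0.9269 g = 236.7769 g.
Addition/subtraction keeps the fewest decimal places: 235.27 → 2 decimal places, 0.58 → 2 decimal places, 0.9269 → 4 decimal places; limit is 2.
Rounded to 2 decimal places: 236.78 g.

236.78 g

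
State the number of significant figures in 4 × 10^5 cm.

1

4 × 10^5: in scientific notation every digit of the coefficient is significant.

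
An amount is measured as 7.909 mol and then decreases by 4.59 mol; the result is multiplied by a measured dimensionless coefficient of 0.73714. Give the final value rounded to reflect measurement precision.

7.909 mol − 4.59 mol = 3.319 mol; the difference is limited to 2 decimal places (3 s.f.).
Carrying full precision, 3.319 × 0.73714 = 2.44656766 mol; 0.73714 has 5 s.f., so the result keeps min(3, 5) = 3 s.f.
Rounded to 3 significant figures: 2.45 mol.

2.45 mol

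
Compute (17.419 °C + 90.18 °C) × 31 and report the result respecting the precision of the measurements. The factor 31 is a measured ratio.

17.419 °C + 90.18 °C = 107.599 °C; the sum is limited to 2 decimal places (5 s.f.).
Carrying full precision, 107.599 × 31 = 3335.569 °C; 31 has 2 s.f., so the result keeps min(5, 2) = 2 s.f.
Rounded to 2 significant figures: 3.3 × 10³ °C.

3.3 × 10³ °C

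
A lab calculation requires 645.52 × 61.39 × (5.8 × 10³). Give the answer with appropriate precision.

2.3 × 10⁸

645.52 × 61.39 × (5.8 × 10³) = 229845142.24
Multiplication/division keeps the fewest significant figures: 645.52 → 5 s.f., 61.39 → 4 s.f., 5.8 × 10³ → 2 s.f.; limit is 2.
Rounded to 2 significant figures: 2.3 × 10⁸.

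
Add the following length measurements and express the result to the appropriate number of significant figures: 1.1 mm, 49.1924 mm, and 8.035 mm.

58.3 mm

1.1 mm + 49.1924 mm + 8.035 mm = 58.3274 mm.
Addition/subtraction keeps the fewest decimal places: 1.1 → 1 decimal place, 49.1924 → 4 decimal places, 8.035 → 3 decimal places; limit is 1.
Rounded to 1 decimal place: 58.3 mm.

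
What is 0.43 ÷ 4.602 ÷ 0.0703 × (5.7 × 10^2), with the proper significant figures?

0.43 ÷ 4.602 ÷ 0.0703 × (5.7 × 10^2) = 757.602452518…
Multiplication/division keeps the fewest significant figures: 0.43 → 2 s.f., 4.602 → 4 s.f., 0.0703 → 3 s.f., 5.7 × 10^2 → 2 s.f.; limit is 2.
Rounded to 2 significant figures: 7.6 × 10^2.

7.6 × 10^2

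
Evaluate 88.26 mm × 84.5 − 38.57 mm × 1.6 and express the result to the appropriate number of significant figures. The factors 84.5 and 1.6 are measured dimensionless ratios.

88.26 × 84.5 = 7457.97 → 7.46 × 10^3 mm (3 s.f., last digit at the 10^1 place).
38.57 × 1.6 = 61.712 → 62 mm (2 s.f., last digit at the 10^0 place).
Difference: 7396.258 mm; keep the coarser place, 10^1.
Result: 7.40 × 10^3 mm.

7.40 × 10^3 mm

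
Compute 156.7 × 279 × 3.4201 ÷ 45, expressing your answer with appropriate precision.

3.3 × 10³

156.7 × 279 × 3.4201 ÷ 45 = 3322.763954
Multiplication/division keeps the fewest significant figures: 156.7 → 4 s.f., 279 → 3 s.f., 3.4201 → 5 s.f., 45 → 2 s.f.; limit is 2.
Rounded to 2 significant figures: 3.3 × 10³.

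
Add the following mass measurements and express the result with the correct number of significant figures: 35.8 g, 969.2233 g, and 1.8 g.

1006.8 g

35.8 g + 969.2233 g + 1.8 g = 1006.8233 g.
Addition/subtraction keeps the fewest decimal places: 35.8 → 1 decimal place, 969.2233 → 4 decimal places, 1.8 → 1 decimal place; limit is 1.
Rounded to 1 decimal place: 1006.8 g.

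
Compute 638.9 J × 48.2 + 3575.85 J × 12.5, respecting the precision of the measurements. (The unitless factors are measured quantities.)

638.9 × 48.2 = 30794.98 → 3.08 × 10^4 J (3 s.f., last digit at the 10^2 place).
3575.85 × 12.5 = 44698.125 → 4.47 × 10^4 J (3 s.f., last digit at the 10^2 place).
Sum: 75493.105 J; keep the coarser place, 10^2.
Result: 7.55 × 10^4 J.

7.55 × 10^4 J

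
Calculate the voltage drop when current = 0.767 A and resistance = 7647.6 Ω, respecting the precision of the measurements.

5.87 × 10³ V

voltage drop = 0.767 A × 7647.6 Ω = 5865.7092 V.
0.767 has 3 significant figures; 7647.6 has 5.
Division/multiplication keeps the fewest: 3 significant figures.
Rounded: 5.87 × 10³ V.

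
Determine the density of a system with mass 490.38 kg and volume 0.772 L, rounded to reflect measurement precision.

635 kg/L

density = 490.38 kg ÷ 0.772 L = 635.207253886… kg/L.
490.38 has 5 significant figures; 0.772 has 3.
Division/multiplication keeps the fewest: 3 significant figures.
Rounded: 635 kg/L.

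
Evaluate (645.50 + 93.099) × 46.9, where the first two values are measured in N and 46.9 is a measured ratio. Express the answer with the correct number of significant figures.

645.50 N + 93.099 N = 738.599 N; the sum is limited to 2 decimal places (5 s.f.).
Carrying full precision, 738.599 × 46.9 = 34640.2931 N; 46.9 has 3 s.f., so the result keeps min(5, 3) = 3 s.f.
Rounded to 3 significant figures: 3.46 × 10⁴ N.

3.46 × 10⁴ N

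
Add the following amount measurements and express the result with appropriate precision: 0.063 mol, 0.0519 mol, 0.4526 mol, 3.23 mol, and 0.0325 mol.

3.83 mol

0.063 mol + 0.0519 mol + 0.4526 mol + 3.23 mol + 0.0325 mol = 3.8300 mol.
Addition/subtraction keeps the fewest decimal places: 0.063 → 3 decimal places, 0.0519 → 4 decimal places, 0.4526 → 4 decimal places, 3.23 → 2 decimal places, 0.0325 → 4 decimal places; limit is 2.
Rounded to 2 decimal places: 3.83 mol.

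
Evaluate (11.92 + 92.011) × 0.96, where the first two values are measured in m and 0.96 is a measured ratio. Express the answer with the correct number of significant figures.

11.92 m + 92.011 m = 103.931 m; the sum is limited to 2 decimal places (5 s.f.).
Carrying full precision, 103.931 × 0.96 = 99.77376 m; 0.96 has 2 s.f., so the result keeps min(5, 2) = 2 s.f.
Rounded to 2 significant figures: 1.0 × 10² m.

1.0 × 10² m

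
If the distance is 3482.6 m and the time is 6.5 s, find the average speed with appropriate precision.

average speed = 3482.6 m ÷ 6.5 s = 535.784615385… m/s.
3482.6 has 5 significant figures; 6.5 has 2.
Division/multiplication keeps the fewest: 2 significant figures.
Rounded: 5.4 × 10^2 m/s.

5.4 × 10^2 m/s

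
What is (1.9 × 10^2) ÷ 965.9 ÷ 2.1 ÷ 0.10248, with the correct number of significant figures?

(1.9 × 10^2) ÷ 965.9 ÷ 2.1 ÷ 0.10248 = 0.914035415597…
Multiplication/division keeps the fewest significant figures: 1.9 × 10^2 → 2 s.f., 965.9 → 4 s.f., 2.1 → 2 s.f., 0.10248 → 5 s.f.; limit is 2.
Rounded to 2 significant figures: 0.91.

0.91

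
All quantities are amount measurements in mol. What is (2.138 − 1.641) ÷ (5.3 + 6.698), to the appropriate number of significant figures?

2.138 − 1.641 = 0.497, limited to 3 d.p. → 3 s.f.; 5.3 + 6.698 = 11.998, limited to 1 d.p. → 3 s.f.
Carrying full precision, 0.497 ÷ 11.998 = 0.0414235705951…; keep min(3, 3) = 3 s.f.
Rounded to 3 significant figures: 0.0414.

0.0414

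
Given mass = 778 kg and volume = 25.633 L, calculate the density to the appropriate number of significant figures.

30.4 kg/L

density = 778 kg ÷ 25.633 L = 30.3515000195… kg/L.
778 has 3 significant figures; 25.633 has 5.
Division/multiplication keeps the fewest: 3 significant figures.
Rounded: 30.4 kg/L.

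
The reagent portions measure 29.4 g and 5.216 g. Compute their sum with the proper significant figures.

34.6 g

29.4 g + 5.216 g = 34.616 g.
Addition/subtraction keeps the fewest decimal places: 29.4 → 1 decimal place, 5.216 → 3 decimal places; limit is 1.
Rounded to 1 decimal place: 34.6 g.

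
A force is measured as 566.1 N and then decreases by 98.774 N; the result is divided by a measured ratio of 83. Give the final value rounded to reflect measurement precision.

566.1 N − 98.774 N = 467.326 N; the difference is limited to 1 decimal place (4 s.f.).
Carrying full precision, 467.326 ÷ 83 = 5.63043373494… N; 83 has 2 s.f., so the result keeps min(4, 2) = 2 s.f.
Rounded to 2 significant figures: 5.6 N.

5.6 N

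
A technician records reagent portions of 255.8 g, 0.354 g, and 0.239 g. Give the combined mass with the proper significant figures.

255.8 g + 0.354 g + 0.239 g = 256.393 g.
Addition/subtraction keeps the fewest decimal places: 255.8 → 1 decimal place, 0.354 → 3 decimal places, 0.239 → 3 decimal places; limit is 1.
Rounded to 1 decimal place: 2.564 × 10^2 g.

2.564 × 10^2 g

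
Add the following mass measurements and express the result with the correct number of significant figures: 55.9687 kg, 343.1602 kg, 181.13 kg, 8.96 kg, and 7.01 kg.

55.9687 kg + 343.1602 kg + 181.13 kg + 8.96 kg + 7.01 kg = 596.2289 kg.
Addition/subtraction keeps the fewest decimal places: 55.9687 → 4 decimal places, 343.1602 → 4 decimal places, 181.13 → 2 decimal places, 8.96 → 2 decimal places, 7.01 → 2 decimal places; limit is 2.
Rounded to 2 decimal places: 596.23 kg.

596.23 kg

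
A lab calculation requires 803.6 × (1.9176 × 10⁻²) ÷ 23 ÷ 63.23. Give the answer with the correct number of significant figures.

803.6 × (1.9176 × 10⁻²) ÷ 23 ÷ 63.23 = 0.0105961215438…
Multiplication/division keeps the fewest significant figures: 803.6 → 4 s.f., 1.9176 × 10⁻² → 5 s.f., 23 → 2 s.f., 63.23 → 4 s.f.; limit is 2.
Rounded to 2 significant figures: 0.011.

0.011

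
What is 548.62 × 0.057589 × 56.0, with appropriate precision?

548.62 × 0.057589 × 56.0 = 1769.29072208
Multiplication/division keeps the fewest significant figures: 548.62 → 5 s.f., 0.057589 → 5 s.f., 56.0 → 3 s.f.; limit is 3.
Rounded to 3 significant figures: 1.77 × 10^3.

1.77 × 10^3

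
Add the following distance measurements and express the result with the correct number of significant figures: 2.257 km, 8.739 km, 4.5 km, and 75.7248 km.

91.2 km

2.257 km + 8.739 km + 4.5 km + 75.7248 km = 91.2208 km.
Addition/subtraction keeps the fewest decimal places: 2.257 → 3 decimal places, 8.739 → 3 decimal places, 4.5 → 1 decimal place, 75.7248 → 4 decimal places; limit is 1.
Rounded to 1 decimal place: 91.2 km.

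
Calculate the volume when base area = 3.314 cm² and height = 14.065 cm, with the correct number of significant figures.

46.61 cm³

volume = 3.314 cm² × 14.065 cm = 46.61141 cm³.
3.314 has 4 significant figures; 14.065 has 5.
Division/multiplication keeps the fewest: 4 significant figures.
Rounded: 46.61 cm³.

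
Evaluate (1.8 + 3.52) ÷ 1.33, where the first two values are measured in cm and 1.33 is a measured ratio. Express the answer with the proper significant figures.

1.8 cm + 3.52 cm = 5.32 cm; the sum is limited to 1 decimal place (2 s.f.).
Carrying full precision, 5.32 ÷ 1.33 = 4 cm; 1.33 has 3 s.f., so the result keeps min(2, 3) = 2 s.f.
Rounded to 2 significant figures: 4.0 cm.

4.0 cm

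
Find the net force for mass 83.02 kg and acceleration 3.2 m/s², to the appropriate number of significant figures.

2.7 × 10^2 N

net force = 83.02 kg × 3.2 m/s² = 265.664 N.
83.02 has 4 significant figures; 3.2 has 2.
Division/multiplication keeps the fewest: 2 significant figures.
Rounded: 2.7 × 10^2 N.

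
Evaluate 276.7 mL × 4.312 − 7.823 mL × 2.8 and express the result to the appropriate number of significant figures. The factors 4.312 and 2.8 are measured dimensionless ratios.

276.7 × 4.312 = 1193.1304 → 1193 mL (4 s.f., last digit at the 10^0 place).
7.823 × 2.8 = 21.9044 → 22 mL (2 s.f., last digit at the 10^0 place).
Difference: 1171.226 mL; keep the coarser place, 10^0.
Result: 1171 mL.

1171 mL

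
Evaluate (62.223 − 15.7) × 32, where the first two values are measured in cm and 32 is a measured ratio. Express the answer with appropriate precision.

62.223 cm − 15.7 cm = 46.523 cm; the difference is limited to 1 decimal place (3 s.f.).
Carrying full precision, 46.523 × 32 = 1488.736 cm; 32 has 2 s.f., so the result keeps min(3, 2) = 2 s.f.
Rounded to 2 significant figures: 1.5 × 10³ cm.

1.5 × 10³ cm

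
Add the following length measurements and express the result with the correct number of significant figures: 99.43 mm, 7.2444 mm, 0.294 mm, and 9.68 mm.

99.43 mm + 7.2444 mm + 0.294 mm + 9.68 mm = 116.6484 mm.
Addition/subtraction keeps the fewest decimal places: 99.43 → 2 decimal places, 7.2444 → 4 decimal places, 0.294 → 3 decimal places, 9.68 → 2 decimal places; limit is 2.
Rounded to 2 decimal places: 1.1665 × 10² mm.

1.1665 × 10² mm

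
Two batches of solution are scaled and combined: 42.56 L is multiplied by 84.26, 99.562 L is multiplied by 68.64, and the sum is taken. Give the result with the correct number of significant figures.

1.0420 × 10^4 L

42.56 × 84.26 = 3586.1056 → 3586 L (4 s.f., last digit at the 10^0 place).
99.562 × 68.64 = 6833.93568 → 6834 L (4 s.f., last digit at the 10^0 place).
Sum: 10420.04128 L; keep the coarser place, 10^0.
Result: 1.0420 × 10^4 L.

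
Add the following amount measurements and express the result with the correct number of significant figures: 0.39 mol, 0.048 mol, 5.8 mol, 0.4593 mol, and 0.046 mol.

0.39 mol + 0.048 mol + 5.8 mol + 0.4593 mol + 0.046 mol = 6.7433 mol.
Addition/subtraction keeps the fewest decimal places: 0.39 → 2 decimal places, 0.048 → 3 decimal places, 5.8 → 1 decimal place, 0.4593 → 4 decimal places, 0.046 → 3 decimal places; limit is 1.
Rounded to 1 decimal place: 6.7 mol.

6.7 mol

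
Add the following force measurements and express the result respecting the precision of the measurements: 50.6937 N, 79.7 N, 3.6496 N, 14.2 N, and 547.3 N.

695.5 N

50.6937 N + 79.7 N + 3.6496 N + 14.2 N + 547.3 N = 695.5433 N.
Addition/subtraction keeps the fewest decimal places: 50.6937 → 4 decimal places, 79.7 → 1 decimal place, 3.6496 → 4 decimal places, 14.2 → 1 decimal place, 547.3 → 1 decimal place; limit is 1.
Rounded to 1 decimal place: 695.5 N.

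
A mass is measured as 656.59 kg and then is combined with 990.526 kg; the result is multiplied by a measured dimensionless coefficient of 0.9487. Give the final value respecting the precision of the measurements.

1.563 × 10^3 kg

656.59 kg + 990.526 kg = 1647.116 kg; the sum is limited to 2 decimal places (6 s.f.).
Carrying full precision, 1647.116 × 0.9487 = 1562.6189492 kg; 0.9487 has 4 s.f., so the result keeps min(6, 4) = 4 s.f.
Rounded to 4 significant figures: 1.563 × 10^3 kg.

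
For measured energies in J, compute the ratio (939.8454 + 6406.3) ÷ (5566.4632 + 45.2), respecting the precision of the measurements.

939.8454 + 6406.3 = 7346.1454, limited to 1 d.p. → 5 s.f.; 5566.4632 + 45.2 = 5611.6632, limited to 1 d.p. → 5 s.f.
Carrying full precision, 7346.1454 ÷ 5611.6632 = 1.30908522807…; keep min(5, 5) = 5 s.f.
Rounded to 5 significant figures: 1.3091.

1.3091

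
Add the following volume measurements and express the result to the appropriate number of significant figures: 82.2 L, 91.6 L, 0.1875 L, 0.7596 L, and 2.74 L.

177.5 L

82.2 L + 91.6 L + 0.1875 L + 0.7596 L + 2.74 L = 177.4871 L.
Addition/subtraction keeps the fewest decimal places: 82.2 → 1 decimal place, 91.6 → 1 decimal place, 0.1875 → 4 decimal places, 0.7596 → 4 decimal places, 2.74 → 2 decimal places; limit is 1.
Rounded to 1 decimal place: 177.5 L.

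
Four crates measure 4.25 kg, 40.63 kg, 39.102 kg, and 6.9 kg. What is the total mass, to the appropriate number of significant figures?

4.25 kg + 40.63 kg + 39.102 kg + 6.9 kg = 90.882 kg.
Addition/subtraction keeps the fewest decimal places: 4.25 → 2 decimal places, 40.63 → 2 decimal places, 39.102 → 3 decimal places, 6.9 → 1 decimal place; limit is 1.
Rounded to 1 decimal place: 90.9 kg.

90.9 kg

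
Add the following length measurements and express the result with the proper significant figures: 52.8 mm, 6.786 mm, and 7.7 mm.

67.3 mm

52.8 mm + 6.786 mm + 7.7 mm = 67.286 mm.
Addition/subtraction keeps the fewest decimal places: 52.8 → 1 decimal place, 6.786 → 3 decimal places, 7.7 → 1 decimal place; limit is 1.
Rounded to 1 decimal place: 67.3 mm.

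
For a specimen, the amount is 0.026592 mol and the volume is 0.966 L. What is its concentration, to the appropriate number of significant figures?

0.0275 mol/L

concentration = 0.026592 mol ÷ 0.966 L = 0.0275279503106… mol/L.
0.026592 has 5 significant figures; 0.966 has 3.
Division/multiplication keeps the fewest: 3 significant figures.
Rounded: 0.0275 mol/L.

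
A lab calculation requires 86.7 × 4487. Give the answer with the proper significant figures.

3.89 × 10^5

86.7 × 4487 = 389022.9
Multiplication/division keeps the fewest significant figures: 86.7 → 3 s.f., 4487 → 4 s.f.; limit is 3.
Rounded to 3 significant figures: 3.89 × 10^5.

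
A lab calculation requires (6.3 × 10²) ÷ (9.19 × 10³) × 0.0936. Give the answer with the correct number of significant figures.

(6.3 × 10²) ÷ (9.19 × 10³) × 0.0936 = 0.00641653971708…
Multiplication/division keeps the fewest significant figures: 6.3 × 10² → 2 s.f., 9.19 × 10³ → 3 s.f., 0.0936 → 3 s.f.; limit is 2.
Rounded to 2 significant figures: 0.0064.

0.0064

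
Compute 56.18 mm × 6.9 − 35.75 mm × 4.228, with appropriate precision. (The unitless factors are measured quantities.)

56.18 × 6.9 = 387.642 → 3.9 × 10^2 mm (2 s.f., last digit at the 10^1 place).
35.75 × 4.228 = 151.151 → 151.2 mm (4 s.f., last digit at the 10^-1 place).
Difference: 236.491 mm; keep the coarser place, 10^1.
Result: 2.4 × 10^2 mm.

2.4 × 10^2 mm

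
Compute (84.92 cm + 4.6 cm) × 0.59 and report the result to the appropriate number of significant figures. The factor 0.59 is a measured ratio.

84.92 cm + 4.6 cm = 89.52 cm; the sum is limited to 1 decimal place (3 s.f.).
Carrying full precision, 89.52 × 0.59 = 52.8168 cm; 0.59 has 2 s.f., so the result keeps min(3, 2) = 2 s.f.
Rounded to 2 significant figures: 53 cm.

53 cm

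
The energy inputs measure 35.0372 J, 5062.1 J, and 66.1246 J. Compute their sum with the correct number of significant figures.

5163.3 J

35.0372 J + 5062.1 J + 66.1246 J = 5163.2618 J.
Addition/subtraction keeps the fewest decimal places: 35.0372 → 4 decimal places, 5062.1 → 1 decimal place, 66.1246 → 4 decimal places; limit is 1.
Rounded to 1 decimal place: 5163.3 J.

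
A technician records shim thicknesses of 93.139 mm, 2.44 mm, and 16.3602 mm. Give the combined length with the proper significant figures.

111.94 mm

93.139 mm + 2.44 mm + 16.3602 mm = 111.9392 mm.
Addition/subtraction keeps the fewest decimal places: 93.139 → 3 decimal places, 2.44 → 2 decimal places, 16.3602 → 4 decimal places; limit is 2.
Rounded to 2 decimal places: 111.94 mm.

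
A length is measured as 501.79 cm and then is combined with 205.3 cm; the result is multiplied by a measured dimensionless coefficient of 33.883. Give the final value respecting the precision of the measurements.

2.396 × 10⁴ cm

501.79 cm + 205.3 cm = 707.09 cm; the sum is limited to 1 decimal place (4 s.f.).
Carrying full precision, 707.09 × 33.883 = 23958.33047 cm; 33.883 has 5 s.f., so the result keeps min(4, 5) = 4 s.f.
Rounded to 4 significant figures: 2.396 × 10⁴ cm.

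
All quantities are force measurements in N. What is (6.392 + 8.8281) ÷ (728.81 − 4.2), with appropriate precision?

6.392 + 8.8281 = 15.2201, limited to 3 d.p. → 5 s.f.; 728.81 − 4.2 = 724.61, limited to 1 d.p. → 4 s.f.
Carrying full precision, 15.2201 ÷ 724.61 = 0.0210045403734…; keep min(5, 4) = 4 s.f.
Rounded to 4 significant figures: 0.02100.

0.02100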